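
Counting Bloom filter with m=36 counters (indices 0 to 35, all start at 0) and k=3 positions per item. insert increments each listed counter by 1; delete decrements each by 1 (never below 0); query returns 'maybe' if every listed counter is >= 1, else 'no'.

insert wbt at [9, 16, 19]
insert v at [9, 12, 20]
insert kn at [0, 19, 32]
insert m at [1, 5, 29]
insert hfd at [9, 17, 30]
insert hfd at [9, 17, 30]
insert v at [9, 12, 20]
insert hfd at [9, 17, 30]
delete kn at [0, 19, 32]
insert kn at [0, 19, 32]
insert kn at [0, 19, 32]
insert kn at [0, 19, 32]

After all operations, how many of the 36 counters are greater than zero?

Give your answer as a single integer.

Step 1: insert wbt at [9, 16, 19] -> counters=[0,0,0,0,0,0,0,0,0,1,0,0,0,0,0,0,1,0,0,1,0,0,0,0,0,0,0,0,0,0,0,0,0,0,0,0]
Step 2: insert v at [9, 12, 20] -> counters=[0,0,0,0,0,0,0,0,0,2,0,0,1,0,0,0,1,0,0,1,1,0,0,0,0,0,0,0,0,0,0,0,0,0,0,0]
Step 3: insert kn at [0, 19, 32] -> counters=[1,0,0,0,0,0,0,0,0,2,0,0,1,0,0,0,1,0,0,2,1,0,0,0,0,0,0,0,0,0,0,0,1,0,0,0]
Step 4: insert m at [1, 5, 29] -> counters=[1,1,0,0,0,1,0,0,0,2,0,0,1,0,0,0,1,0,0,2,1,0,0,0,0,0,0,0,0,1,0,0,1,0,0,0]
Step 5: insert hfd at [9, 17, 30] -> counters=[1,1,0,0,0,1,0,0,0,3,0,0,1,0,0,0,1,1,0,2,1,0,0,0,0,0,0,0,0,1,1,0,1,0,0,0]
Step 6: insert hfd at [9, 17, 30] -> counters=[1,1,0,0,0,1,0,0,0,4,0,0,1,0,0,0,1,2,0,2,1,0,0,0,0,0,0,0,0,1,2,0,1,0,0,0]
Step 7: insert v at [9, 12, 20] -> counters=[1,1,0,0,0,1,0,0,0,5,0,0,2,0,0,0,1,2,0,2,2,0,0,0,0,0,0,0,0,1,2,0,1,0,0,0]
Step 8: insert hfd at [9, 17, 30] -> counters=[1,1,0,0,0,1,0,0,0,6,0,0,2,0,0,0,1,3,0,2,2,0,0,0,0,0,0,0,0,1,3,0,1,0,0,0]
Step 9: delete kn at [0, 19, 32] -> counters=[0,1,0,0,0,1,0,0,0,6,0,0,2,0,0,0,1,3,0,1,2,0,0,0,0,0,0,0,0,1,3,0,0,0,0,0]
Step 10: insert kn at [0, 19, 32] -> counters=[1,1,0,0,0,1,0,0,0,6,0,0,2,0,0,0,1,3,0,2,2,0,0,0,0,0,0,0,0,1,3,0,1,0,0,0]
Step 11: insert kn at [0, 19, 32] -> counters=[2,1,0,0,0,1,0,0,0,6,0,0,2,0,0,0,1,3,0,3,2,0,0,0,0,0,0,0,0,1,3,0,2,0,0,0]
Step 12: insert kn at [0, 19, 32] -> counters=[3,1,0,0,0,1,0,0,0,6,0,0,2,0,0,0,1,3,0,4,2,0,0,0,0,0,0,0,0,1,3,0,3,0,0,0]
Final counters=[3,1,0,0,0,1,0,0,0,6,0,0,2,0,0,0,1,3,0,4,2,0,0,0,0,0,0,0,0,1,3,0,3,0,0,0] -> 12 nonzero

Answer: 12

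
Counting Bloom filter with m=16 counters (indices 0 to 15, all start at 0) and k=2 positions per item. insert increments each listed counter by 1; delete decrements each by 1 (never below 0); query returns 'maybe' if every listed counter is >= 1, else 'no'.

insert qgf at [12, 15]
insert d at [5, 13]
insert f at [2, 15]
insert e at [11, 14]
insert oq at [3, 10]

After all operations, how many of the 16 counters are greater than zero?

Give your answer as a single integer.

Step 1: insert qgf at [12, 15] -> counters=[0,0,0,0,0,0,0,0,0,0,0,0,1,0,0,1]
Step 2: insert d at [5, 13] -> counters=[0,0,0,0,0,1,0,0,0,0,0,0,1,1,0,1]
Step 3: insert f at [2, 15] -> counters=[0,0,1,0,0,1,0,0,0,0,0,0,1,1,0,2]
Step 4: insert e at [11, 14] -> counters=[0,0,1,0,0,1,0,0,0,0,0,1,1,1,1,2]
Step 5: insert oq at [3, 10] -> counters=[0,0,1,1,0,1,0,0,0,0,1,1,1,1,1,2]
Final counters=[0,0,1,1,0,1,0,0,0,0,1,1,1,1,1,2] -> 9 nonzero

Answer: 9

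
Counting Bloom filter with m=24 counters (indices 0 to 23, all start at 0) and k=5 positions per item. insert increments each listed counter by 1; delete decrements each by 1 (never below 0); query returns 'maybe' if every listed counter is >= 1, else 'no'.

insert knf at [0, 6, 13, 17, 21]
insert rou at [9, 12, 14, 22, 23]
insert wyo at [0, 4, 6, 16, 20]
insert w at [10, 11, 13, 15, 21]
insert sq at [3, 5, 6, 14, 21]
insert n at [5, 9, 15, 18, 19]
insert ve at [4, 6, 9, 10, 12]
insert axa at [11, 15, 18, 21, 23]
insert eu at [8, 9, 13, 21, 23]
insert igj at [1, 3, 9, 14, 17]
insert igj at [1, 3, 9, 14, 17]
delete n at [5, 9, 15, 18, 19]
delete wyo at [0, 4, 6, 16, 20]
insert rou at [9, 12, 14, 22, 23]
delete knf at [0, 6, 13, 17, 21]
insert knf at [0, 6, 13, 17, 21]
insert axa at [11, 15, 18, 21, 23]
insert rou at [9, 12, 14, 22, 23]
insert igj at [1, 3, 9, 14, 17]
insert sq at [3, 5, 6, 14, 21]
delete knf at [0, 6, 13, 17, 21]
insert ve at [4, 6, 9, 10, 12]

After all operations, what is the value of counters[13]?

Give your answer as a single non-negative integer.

Answer: 2

Derivation:
Step 1: insert knf at [0, 6, 13, 17, 21] -> counters=[1,0,0,0,0,0,1,0,0,0,0,0,0,1,0,0,0,1,0,0,0,1,0,0]
Step 2: insert rou at [9, 12, 14, 22, 23] -> counters=[1,0,0,0,0,0,1,0,0,1,0,0,1,1,1,0,0,1,0,0,0,1,1,1]
Step 3: insert wyo at [0, 4, 6, 16, 20] -> counters=[2,0,0,0,1,0,2,0,0,1,0,0,1,1,1,0,1,1,0,0,1,1,1,1]
Step 4: insert w at [10, 11, 13, 15, 21] -> counters=[2,0,0,0,1,0,2,0,0,1,1,1,1,2,1,1,1,1,0,0,1,2,1,1]
Step 5: insert sq at [3, 5, 6, 14, 21] -> counters=[2,0,0,1,1,1,3,0,0,1,1,1,1,2,2,1,1,1,0,0,1,3,1,1]
Step 6: insert n at [5, 9, 15, 18, 19] -> counters=[2,0,0,1,1,2,3,0,0,2,1,1,1,2,2,2,1,1,1,1,1,3,1,1]
Step 7: insert ve at [4, 6, 9, 10, 12] -> counters=[2,0,0,1,2,2,4,0,0,3,2,1,2,2,2,2,1,1,1,1,1,3,1,1]
Step 8: insert axa at [11, 15, 18, 21, 23] -> counters=[2,0,0,1,2,2,4,0,0,3,2,2,2,2,2,3,1,1,2,1,1,4,1,2]
Step 9: insert eu at [8, 9, 13, 21, 23] -> counters=[2,0,0,1,2,2,4,0,1,4,2,2,2,3,2,3,1,1,2,1,1,5,1,3]
Step 10: insert igj at [1, 3, 9, 14, 17] -> counters=[2,1,0,2,2,2,4,0,1,5,2,2,2,3,3,3,1,2,2,1,1,5,1,3]
Step 11: insert igj at [1, 3, 9, 14, 17] -> counters=[2,2,0,3,2,2,4,0,1,6,2,2,2,3,4,3,1,3,2,1,1,5,1,3]
Step 12: delete n at [5, 9, 15, 18, 19] -> counters=[2,2,0,3,2,1,4,0,1,5,2,2,2,3,4,2,1,3,1,0,1,5,1,3]
Step 13: delete wyo at [0, 4, 6, 16, 20] -> counters=[1,2,0,3,1,1,3,0,1,5,2,2,2,3,4,2,0,3,1,0,0,5,1,3]
Step 14: insert rou at [9, 12, 14, 22, 23] -> counters=[1,2,0,3,1,1,3,0,1,6,2,2,3,3,5,2,0,3,1,0,0,5,2,4]
Step 15: delete knf at [0, 6, 13, 17, 21] -> counters=[0,2,0,3,1,1,2,0,1,6,2,2,3,2,5,2,0,2,1,0,0,4,2,4]
Step 16: insert knf at [0, 6, 13, 17, 21] -> counters=[1,2,0,3,1,1,3,0,1,6,2,2,3,3,5,2,0,3,1,0,0,5,2,4]
Step 17: insert axa at [11, 15, 18, 21, 23] -> counters=[1,2,0,3,1,1,3,0,1,6,2,3,3,3,5,3,0,3,2,0,0,6,2,5]
Step 18: insert rou at [9, 12, 14, 22, 23] -> counters=[1,2,0,3,1,1,3,0,1,7,2,3,4,3,6,3,0,3,2,0,0,6,3,6]
Step 19: insert igj at [1, 3, 9, 14, 17] -> counters=[1,3,0,4,1,1,3,0,1,8,2,3,4,3,7,3,0,4,2,0,0,6,3,6]
Step 20: insert sq at [3, 5, 6, 14, 21] -> counters=[1,3,0,5,1,2,4,0,1,8,2,3,4,3,8,3,0,4,2,0,0,7,3,6]
Step 21: delete knf at [0, 6, 13, 17, 21] -> counters=[0,3,0,5,1,2,3,0,1,8,2,3,4,2,8,3,0,3,2,0,0,6,3,6]
Step 22: insert ve at [4, 6, 9, 10, 12] -> counters=[0,3,0,5,2,2,4,0,1,9,3,3,5,2,8,3,0,3,2,0,0,6,3,6]
Final counters=[0,3,0,5,2,2,4,0,1,9,3,3,5,2,8,3,0,3,2,0,0,6,3,6] -> counters[13]=2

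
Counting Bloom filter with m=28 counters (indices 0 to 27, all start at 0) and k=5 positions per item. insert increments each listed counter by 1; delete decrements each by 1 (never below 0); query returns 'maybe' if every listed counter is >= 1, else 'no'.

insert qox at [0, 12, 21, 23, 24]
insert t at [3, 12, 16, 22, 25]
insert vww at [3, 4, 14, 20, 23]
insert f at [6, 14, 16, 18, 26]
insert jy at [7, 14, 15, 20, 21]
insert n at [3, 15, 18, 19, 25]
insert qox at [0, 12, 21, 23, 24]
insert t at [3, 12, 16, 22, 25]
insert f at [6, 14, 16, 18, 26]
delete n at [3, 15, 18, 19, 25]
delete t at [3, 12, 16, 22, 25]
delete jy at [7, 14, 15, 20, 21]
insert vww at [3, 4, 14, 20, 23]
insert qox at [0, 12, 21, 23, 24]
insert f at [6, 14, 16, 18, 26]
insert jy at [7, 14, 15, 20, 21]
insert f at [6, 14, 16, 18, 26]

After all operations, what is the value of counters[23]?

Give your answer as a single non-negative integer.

Step 1: insert qox at [0, 12, 21, 23, 24] -> counters=[1,0,0,0,0,0,0,0,0,0,0,0,1,0,0,0,0,0,0,0,0,1,0,1,1,0,0,0]
Step 2: insert t at [3, 12, 16, 22, 25] -> counters=[1,0,0,1,0,0,0,0,0,0,0,0,2,0,0,0,1,0,0,0,0,1,1,1,1,1,0,0]
Step 3: insert vww at [3, 4, 14, 20, 23] -> counters=[1,0,0,2,1,0,0,0,0,0,0,0,2,0,1,0,1,0,0,0,1,1,1,2,1,1,0,0]
Step 4: insert f at [6, 14, 16, 18, 26] -> counters=[1,0,0,2,1,0,1,0,0,0,0,0,2,0,2,0,2,0,1,0,1,1,1,2,1,1,1,0]
Step 5: insert jy at [7, 14, 15, 20, 21] -> counters=[1,0,0,2,1,0,1,1,0,0,0,0,2,0,3,1,2,0,1,0,2,2,1,2,1,1,1,0]
Step 6: insert n at [3, 15, 18, 19, 25] -> counters=[1,0,0,3,1,0,1,1,0,0,0,0,2,0,3,2,2,0,2,1,2,2,1,2,1,2,1,0]
Step 7: insert qox at [0, 12, 21, 23, 24] -> counters=[2,0,0,3,1,0,1,1,0,0,0,0,3,0,3,2,2,0,2,1,2,3,1,3,2,2,1,0]
Step 8: insert t at [3, 12, 16, 22, 25] -> counters=[2,0,0,4,1,0,1,1,0,0,0,0,4,0,3,2,3,0,2,1,2,3,2,3,2,3,1,0]
Step 9: insert f at [6, 14, 16, 18, 26] -> counters=[2,0,0,4,1,0,2,1,0,0,0,0,4,0,4,2,4,0,3,1,2,3,2,3,2,3,2,0]
Step 10: delete n at [3, 15, 18, 19, 25] -> counters=[2,0,0,3,1,0,2,1,0,0,0,0,4,0,4,1,4,0,2,0,2,3,2,3,2,2,2,0]
Step 11: delete t at [3, 12, 16, 22, 25] -> counters=[2,0,0,2,1,0,2,1,0,0,0,0,3,0,4,1,3,0,2,0,2,3,1,3,2,1,2,0]
Step 12: delete jy at [7, 14, 15, 20, 21] -> counters=[2,0,0,2,1,0,2,0,0,0,0,0,3,0,3,0,3,0,2,0,1,2,1,3,2,1,2,0]
Step 13: insert vww at [3, 4, 14, 20, 23] -> counters=[2,0,0,3,2,0,2,0,0,0,0,0,3,0,4,0,3,0,2,0,2,2,1,4,2,1,2,0]
Step 14: insert qox at [0, 12, 21, 23, 24] -> counters=[3,0,0,3,2,0,2,0,0,0,0,0,4,0,4,0,3,0,2,0,2,3,1,5,3,1,2,0]
Step 15: insert f at [6, 14, 16, 18, 26] -> counters=[3,0,0,3,2,0,3,0,0,0,0,0,4,0,5,0,4,0,3,0,2,3,1,5,3,1,3,0]
Step 16: insert jy at [7, 14, 15, 20, 21] -> counters=[3,0,0,3,2,0,3,1,0,0,0,0,4,0,6,1,4,0,3,0,3,4,1,5,3,1,3,0]
Step 17: insert f at [6, 14, 16, 18, 26] -> counters=[3,0,0,3,2,0,4,1,0,0,0,0,4,0,7,1,5,0,4,0,3,4,1,5,3,1,4,0]
Final counters=[3,0,0,3,2,0,4,1,0,0,0,0,4,0,7,1,5,0,4,0,3,4,1,5,3,1,4,0] -> counters[23]=5

Answer: 5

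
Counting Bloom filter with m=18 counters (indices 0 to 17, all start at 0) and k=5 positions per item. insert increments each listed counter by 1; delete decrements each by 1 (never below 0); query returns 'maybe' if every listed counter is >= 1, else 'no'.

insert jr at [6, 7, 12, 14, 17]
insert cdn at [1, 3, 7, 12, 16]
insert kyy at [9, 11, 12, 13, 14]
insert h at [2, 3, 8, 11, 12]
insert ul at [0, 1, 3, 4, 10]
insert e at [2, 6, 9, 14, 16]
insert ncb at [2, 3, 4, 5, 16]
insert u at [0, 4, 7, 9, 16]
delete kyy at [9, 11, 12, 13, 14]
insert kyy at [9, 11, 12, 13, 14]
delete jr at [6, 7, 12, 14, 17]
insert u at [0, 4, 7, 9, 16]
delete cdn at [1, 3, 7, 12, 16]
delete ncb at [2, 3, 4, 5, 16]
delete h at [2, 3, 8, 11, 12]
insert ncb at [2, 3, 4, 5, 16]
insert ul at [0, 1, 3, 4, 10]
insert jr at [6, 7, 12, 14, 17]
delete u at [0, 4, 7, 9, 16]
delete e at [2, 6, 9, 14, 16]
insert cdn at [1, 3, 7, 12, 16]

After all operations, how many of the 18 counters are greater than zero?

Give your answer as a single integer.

Step 1: insert jr at [6, 7, 12, 14, 17] -> counters=[0,0,0,0,0,0,1,1,0,0,0,0,1,0,1,0,0,1]
Step 2: insert cdn at [1, 3, 7, 12, 16] -> counters=[0,1,0,1,0,0,1,2,0,0,0,0,2,0,1,0,1,1]
Step 3: insert kyy at [9, 11, 12, 13, 14] -> counters=[0,1,0,1,0,0,1,2,0,1,0,1,3,1,2,0,1,1]
Step 4: insert h at [2, 3, 8, 11, 12] -> counters=[0,1,1,2,0,0,1,2,1,1,0,2,4,1,2,0,1,1]
Step 5: insert ul at [0, 1, 3, 4, 10] -> counters=[1,2,1,3,1,0,1,2,1,1,1,2,4,1,2,0,1,1]
Step 6: insert e at [2, 6, 9, 14, 16] -> counters=[1,2,2,3,1,0,2,2,1,2,1,2,4,1,3,0,2,1]
Step 7: insert ncb at [2, 3, 4, 5, 16] -> counters=[1,2,3,4,2,1,2,2,1,2,1,2,4,1,3,0,3,1]
Step 8: insert u at [0, 4, 7, 9, 16] -> counters=[2,2,3,4,3,1,2,3,1,3,1,2,4,1,3,0,4,1]
Step 9: delete kyy at [9, 11, 12, 13, 14] -> counters=[2,2,3,4,3,1,2,3,1,2,1,1,3,0,2,0,4,1]
Step 10: insert kyy at [9, 11, 12, 13, 14] -> counters=[2,2,3,4,3,1,2,3,1,3,1,2,4,1,3,0,4,1]
Step 11: delete jr at [6, 7, 12, 14, 17] -> counters=[2,2,3,4,3,1,1,2,1,3,1,2,3,1,2,0,4,0]
Step 12: insert u at [0, 4, 7, 9, 16] -> counters=[3,2,3,4,4,1,1,3,1,4,1,2,3,1,2,0,5,0]
Step 13: delete cdn at [1, 3, 7, 12, 16] -> counters=[3,1,3,3,4,1,1,2,1,4,1,2,2,1,2,0,4,0]
Step 14: delete ncb at [2, 3, 4, 5, 16] -> counters=[3,1,2,2,3,0,1,2,1,4,1,2,2,1,2,0,3,0]
Step 15: delete h at [2, 3, 8, 11, 12] -> counters=[3,1,1,1,3,0,1,2,0,4,1,1,1,1,2,0,3,0]
Step 16: insert ncb at [2, 3, 4, 5, 16] -> counters=[3,1,2,2,4,1,1,2,0,4,1,1,1,1,2,0,4,0]
Step 17: insert ul at [0, 1, 3, 4, 10] -> counters=[4,2,2,3,5,1,1,2,0,4,2,1,1,1,2,0,4,0]
Step 18: insert jr at [6, 7, 12, 14, 17] -> counters=[4,2,2,3,5,1,2,3,0,4,2,1,2,1,3,0,4,1]
Step 19: delete u at [0, 4, 7, 9, 16] -> counters=[3,2,2,3,4,1,2,2,0,3,2,1,2,1,3,0,3,1]
Step 20: delete e at [2, 6, 9, 14, 16] -> counters=[3,2,1,3,4,1,1,2,0,2,2,1,2,1,2,0,2,1]
Step 21: insert cdn at [1, 3, 7, 12, 16] -> counters=[3,3,1,4,4,1,1,3,0,2,2,1,3,1,2,0,3,1]
Final counters=[3,3,1,4,4,1,1,3,0,2,2,1,3,1,2,0,3,1] -> 16 nonzero

Answer: 16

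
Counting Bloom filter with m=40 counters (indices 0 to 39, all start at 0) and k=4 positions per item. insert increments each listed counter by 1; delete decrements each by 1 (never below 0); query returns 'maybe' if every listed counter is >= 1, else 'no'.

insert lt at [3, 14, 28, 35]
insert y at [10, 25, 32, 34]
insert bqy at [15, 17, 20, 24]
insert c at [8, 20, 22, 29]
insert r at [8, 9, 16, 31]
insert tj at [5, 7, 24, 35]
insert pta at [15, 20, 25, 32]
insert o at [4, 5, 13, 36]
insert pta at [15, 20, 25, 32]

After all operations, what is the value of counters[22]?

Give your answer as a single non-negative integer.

Step 1: insert lt at [3, 14, 28, 35] -> counters=[0,0,0,1,0,0,0,0,0,0,0,0,0,0,1,0,0,0,0,0,0,0,0,0,0,0,0,0,1,0,0,0,0,0,0,1,0,0,0,0]
Step 2: insert y at [10, 25, 32, 34] -> counters=[0,0,0,1,0,0,0,0,0,0,1,0,0,0,1,0,0,0,0,0,0,0,0,0,0,1,0,0,1,0,0,0,1,0,1,1,0,0,0,0]
Step 3: insert bqy at [15, 17, 20, 24] -> counters=[0,0,0,1,0,0,0,0,0,0,1,0,0,0,1,1,0,1,0,0,1,0,0,0,1,1,0,0,1,0,0,0,1,0,1,1,0,0,0,0]
Step 4: insert c at [8, 20, 22, 29] -> counters=[0,0,0,1,0,0,0,0,1,0,1,0,0,0,1,1,0,1,0,0,2,0,1,0,1,1,0,0,1,1,0,0,1,0,1,1,0,0,0,0]
Step 5: insert r at [8, 9, 16, 31] -> counters=[0,0,0,1,0,0,0,0,2,1,1,0,0,0,1,1,1,1,0,0,2,0,1,0,1,1,0,0,1,1,0,1,1,0,1,1,0,0,0,0]
Step 6: insert tj at [5, 7, 24, 35] -> counters=[0,0,0,1,0,1,0,1,2,1,1,0,0,0,1,1,1,1,0,0,2,0,1,0,2,1,0,0,1,1,0,1,1,0,1,2,0,0,0,0]
Step 7: insert pta at [15, 20, 25, 32] -> counters=[0,0,0,1,0,1,0,1,2,1,1,0,0,0,1,2,1,1,0,0,3,0,1,0,2,2,0,0,1,1,0,1,2,0,1,2,0,0,0,0]
Step 8: insert o at [4, 5, 13, 36] -> counters=[0,0,0,1,1,2,0,1,2,1,1,0,0,1,1,2,1,1,0,0,3,0,1,0,2,2,0,0,1,1,0,1,2,0,1,2,1,0,0,0]
Step 9: insert pta at [15, 20, 25, 32] -> counters=[0,0,0,1,1,2,0,1,2,1,1,0,0,1,1,3,1,1,0,0,4,0,1,0,2,3,0,0,1,1,0,1,3,0,1,2,1,0,0,0]
Final counters=[0,0,0,1,1,2,0,1,2,1,1,0,0,1,1,3,1,1,0,0,4,0,1,0,2,3,0,0,1,1,0,1,3,0,1,2,1,0,0,0] -> counters[22]=1

Answer: 1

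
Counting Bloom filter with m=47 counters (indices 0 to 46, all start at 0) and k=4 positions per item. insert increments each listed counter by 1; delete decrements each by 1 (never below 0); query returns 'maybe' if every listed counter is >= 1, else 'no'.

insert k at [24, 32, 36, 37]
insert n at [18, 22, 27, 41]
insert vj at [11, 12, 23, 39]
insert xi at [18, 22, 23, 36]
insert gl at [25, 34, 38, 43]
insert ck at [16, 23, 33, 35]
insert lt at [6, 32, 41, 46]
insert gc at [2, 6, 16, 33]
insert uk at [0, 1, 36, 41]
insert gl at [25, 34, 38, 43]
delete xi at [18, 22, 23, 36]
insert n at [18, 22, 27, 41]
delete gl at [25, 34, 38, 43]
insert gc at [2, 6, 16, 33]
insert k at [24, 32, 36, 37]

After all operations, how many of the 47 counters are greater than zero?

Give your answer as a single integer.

Step 1: insert k at [24, 32, 36, 37] -> counters=[0,0,0,0,0,0,0,0,0,0,0,0,0,0,0,0,0,0,0,0,0,0,0,0,1,0,0,0,0,0,0,0,1,0,0,0,1,1,0,0,0,0,0,0,0,0,0]
Step 2: insert n at [18, 22, 27, 41] -> counters=[0,0,0,0,0,0,0,0,0,0,0,0,0,0,0,0,0,0,1,0,0,0,1,0,1,0,0,1,0,0,0,0,1,0,0,0,1,1,0,0,0,1,0,0,0,0,0]
Step 3: insert vj at [11, 12, 23, 39] -> counters=[0,0,0,0,0,0,0,0,0,0,0,1,1,0,0,0,0,0,1,0,0,0,1,1,1,0,0,1,0,0,0,0,1,0,0,0,1,1,0,1,0,1,0,0,0,0,0]
Step 4: insert xi at [18, 22, 23, 36] -> counters=[0,0,0,0,0,0,0,0,0,0,0,1,1,0,0,0,0,0,2,0,0,0,2,2,1,0,0,1,0,0,0,0,1,0,0,0,2,1,0,1,0,1,0,0,0,0,0]
Step 5: insert gl at [25, 34, 38, 43] -> counters=[0,0,0,0,0,0,0,0,0,0,0,1,1,0,0,0,0,0,2,0,0,0,2,2,1,1,0,1,0,0,0,0,1,0,1,0,2,1,1,1,0,1,0,1,0,0,0]
Step 6: insert ck at [16, 23, 33, 35] -> counters=[0,0,0,0,0,0,0,0,0,0,0,1,1,0,0,0,1,0,2,0,0,0,2,3,1,1,0,1,0,0,0,0,1,1,1,1,2,1,1,1,0,1,0,1,0,0,0]
Step 7: insert lt at [6, 32, 41, 46] -> counters=[0,0,0,0,0,0,1,0,0,0,0,1,1,0,0,0,1,0,2,0,0,0,2,3,1,1,0,1,0,0,0,0,2,1,1,1,2,1,1,1,0,2,0,1,0,0,1]
Step 8: insert gc at [2, 6, 16, 33] -> counters=[0,0,1,0,0,0,2,0,0,0,0,1,1,0,0,0,2,0,2,0,0,0,2,3,1,1,0,1,0,0,0,0,2,2,1,1,2,1,1,1,0,2,0,1,0,0,1]
Step 9: insert uk at [0, 1, 36, 41] -> counters=[1,1,1,0,0,0,2,0,0,0,0,1,1,0,0,0,2,0,2,0,0,0,2,3,1,1,0,1,0,0,0,0,2,2,1,1,3,1,1,1,0,3,0,1,0,0,1]
Step 10: insert gl at [25, 34, 38, 43] -> counters=[1,1,1,0,0,0,2,0,0,0,0,1,1,0,0,0,2,0,2,0,0,0,2,3,1,2,0,1,0,0,0,0,2,2,2,1,3,1,2,1,0,3,0,2,0,0,1]
Step 11: delete xi at [18, 22, 23, 36] -> counters=[1,1,1,0,0,0,2,0,0,0,0,1,1,0,0,0,2,0,1,0,0,0,1,2,1,2,0,1,0,0,0,0,2,2,2,1,2,1,2,1,0,3,0,2,0,0,1]
Step 12: insert n at [18, 22, 27, 41] -> counters=[1,1,1,0,0,0,2,0,0,0,0,1,1,0,0,0,2,0,2,0,0,0,2,2,1,2,0,2,0,0,0,0,2,2,2,1,2,1,2,1,0,4,0,2,0,0,1]
Step 13: delete gl at [25, 34, 38, 43] -> counters=[1,1,1,0,0,0,2,0,0,0,0,1,1,0,0,0,2,0,2,0,0,0,2,2,1,1,0,2,0,0,0,0,2,2,1,1,2,1,1,1,0,4,0,1,0,0,1]
Step 14: insert gc at [2, 6, 16, 33] -> counters=[1,1,2,0,0,0,3,0,0,0,0,1,1,0,0,0,3,0,2,0,0,0,2,2,1,1,0,2,0,0,0,0,2,3,1,1,2,1,1,1,0,4,0,1,0,0,1]
Step 15: insert k at [24, 32, 36, 37] -> counters=[1,1,2,0,0,0,3,0,0,0,0,1,1,0,0,0,3,0,2,0,0,0,2,2,2,1,0,2,0,0,0,0,3,3,1,1,3,2,1,1,0,4,0,1,0,0,1]
Final counters=[1,1,2,0,0,0,3,0,0,0,0,1,1,0,0,0,3,0,2,0,0,0,2,2,2,1,0,2,0,0,0,0,3,3,1,1,3,2,1,1,0,4,0,1,0,0,1] -> 24 nonzero

Answer: 24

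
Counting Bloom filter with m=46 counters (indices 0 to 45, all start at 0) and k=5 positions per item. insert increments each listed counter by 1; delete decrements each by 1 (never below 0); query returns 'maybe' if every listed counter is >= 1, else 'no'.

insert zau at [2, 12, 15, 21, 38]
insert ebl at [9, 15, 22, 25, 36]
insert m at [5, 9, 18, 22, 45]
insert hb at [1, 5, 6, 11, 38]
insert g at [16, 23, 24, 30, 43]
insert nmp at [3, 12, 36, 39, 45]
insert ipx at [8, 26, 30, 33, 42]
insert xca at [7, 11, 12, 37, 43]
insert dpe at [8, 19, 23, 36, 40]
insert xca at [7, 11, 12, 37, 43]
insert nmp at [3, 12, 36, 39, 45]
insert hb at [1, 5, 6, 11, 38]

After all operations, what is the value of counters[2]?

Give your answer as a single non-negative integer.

Step 1: insert zau at [2, 12, 15, 21, 38] -> counters=[0,0,1,0,0,0,0,0,0,0,0,0,1,0,0,1,0,0,0,0,0,1,0,0,0,0,0,0,0,0,0,0,0,0,0,0,0,0,1,0,0,0,0,0,0,0]
Step 2: insert ebl at [9, 15, 22, 25, 36] -> counters=[0,0,1,0,0,0,0,0,0,1,0,0,1,0,0,2,0,0,0,0,0,1,1,0,0,1,0,0,0,0,0,0,0,0,0,0,1,0,1,0,0,0,0,0,0,0]
Step 3: insert m at [5, 9, 18, 22, 45] -> counters=[0,0,1,0,0,1,0,0,0,2,0,0,1,0,0,2,0,0,1,0,0,1,2,0,0,1,0,0,0,0,0,0,0,0,0,0,1,0,1,0,0,0,0,0,0,1]
Step 4: insert hb at [1, 5, 6, 11, 38] -> counters=[0,1,1,0,0,2,1,0,0,2,0,1,1,0,0,2,0,0,1,0,0,1,2,0,0,1,0,0,0,0,0,0,0,0,0,0,1,0,2,0,0,0,0,0,0,1]
Step 5: insert g at [16, 23, 24, 30, 43] -> counters=[0,1,1,0,0,2,1,0,0,2,0,1,1,0,0,2,1,0,1,0,0,1,2,1,1,1,0,0,0,0,1,0,0,0,0,0,1,0,2,0,0,0,0,1,0,1]
Step 6: insert nmp at [3, 12, 36, 39, 45] -> counters=[0,1,1,1,0,2,1,0,0,2,0,1,2,0,0,2,1,0,1,0,0,1,2,1,1,1,0,0,0,0,1,0,0,0,0,0,2,0,2,1,0,0,0,1,0,2]
Step 7: insert ipx at [8, 26, 30, 33, 42] -> counters=[0,1,1,1,0,2,1,0,1,2,0,1,2,0,0,2,1,0,1,0,0,1,2,1,1,1,1,0,0,0,2,0,0,1,0,0,2,0,2,1,0,0,1,1,0,2]
Step 8: insert xca at [7, 11, 12, 37, 43] -> counters=[0,1,1,1,0,2,1,1,1,2,0,2,3,0,0,2,1,0,1,0,0,1,2,1,1,1,1,0,0,0,2,0,0,1,0,0,2,1,2,1,0,0,1,2,0,2]
Step 9: insert dpe at [8, 19, 23, 36, 40] -> counters=[0,1,1,1,0,2,1,1,2,2,0,2,3,0,0,2,1,0,1,1,0,1,2,2,1,1,1,0,0,0,2,0,0,1,0,0,3,1,2,1,1,0,1,2,0,2]
Step 10: insert xca at [7, 11, 12, 37, 43] -> counters=[0,1,1,1,0,2,1,2,2,2,0,3,4,0,0,2,1,0,1,1,0,1,2,2,1,1,1,0,0,0,2,0,0,1,0,0,3,2,2,1,1,0,1,3,0,2]
Step 11: insert nmp at [3, 12, 36, 39, 45] -> counters=[0,1,1,2,0,2,1,2,2,2,0,3,5,0,0,2,1,0,1,1,0,1,2,2,1,1,1,0,0,0,2,0,0,1,0,0,4,2,2,2,1,0,1,3,0,3]
Step 12: insert hb at [1, 5, 6, 11, 38] -> counters=[0,2,1,2,0,3,2,2,2,2,0,4,5,0,0,2,1,0,1,1,0,1,2,2,1,1,1,0,0,0,2,0,0,1,0,0,4,2,3,2,1,0,1,3,0,3]
Final counters=[0,2,1,2,0,3,2,2,2,2,0,4,5,0,0,2,1,0,1,1,0,1,2,2,1,1,1,0,0,0,2,0,0,1,0,0,4,2,3,2,1,0,1,3,0,3] -> counters[2]=1

Answer: 1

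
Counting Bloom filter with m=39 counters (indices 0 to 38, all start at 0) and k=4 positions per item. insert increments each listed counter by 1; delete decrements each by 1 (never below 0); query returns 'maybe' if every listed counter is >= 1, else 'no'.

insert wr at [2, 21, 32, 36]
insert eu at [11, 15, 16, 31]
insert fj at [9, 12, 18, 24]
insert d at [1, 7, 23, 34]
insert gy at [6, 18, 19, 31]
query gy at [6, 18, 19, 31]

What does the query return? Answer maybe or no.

Step 1: insert wr at [2, 21, 32, 36] -> counters=[0,0,1,0,0,0,0,0,0,0,0,0,0,0,0,0,0,0,0,0,0,1,0,0,0,0,0,0,0,0,0,0,1,0,0,0,1,0,0]
Step 2: insert eu at [11, 15, 16, 31] -> counters=[0,0,1,0,0,0,0,0,0,0,0,1,0,0,0,1,1,0,0,0,0,1,0,0,0,0,0,0,0,0,0,1,1,0,0,0,1,0,0]
Step 3: insert fj at [9, 12, 18, 24] -> counters=[0,0,1,0,0,0,0,0,0,1,0,1,1,0,0,1,1,0,1,0,0,1,0,0,1,0,0,0,0,0,0,1,1,0,0,0,1,0,0]
Step 4: insert d at [1, 7, 23, 34] -> counters=[0,1,1,0,0,0,0,1,0,1,0,1,1,0,0,1,1,0,1,0,0,1,0,1,1,0,0,0,0,0,0,1,1,0,1,0,1,0,0]
Step 5: insert gy at [6, 18, 19, 31] -> counters=[0,1,1,0,0,0,1,1,0,1,0,1,1,0,0,1,1,0,2,1,0,1,0,1,1,0,0,0,0,0,0,2,1,0,1,0,1,0,0]
Query gy: check counters[6]=1 counters[18]=2 counters[19]=1 counters[31]=2 -> maybe

Answer: maybe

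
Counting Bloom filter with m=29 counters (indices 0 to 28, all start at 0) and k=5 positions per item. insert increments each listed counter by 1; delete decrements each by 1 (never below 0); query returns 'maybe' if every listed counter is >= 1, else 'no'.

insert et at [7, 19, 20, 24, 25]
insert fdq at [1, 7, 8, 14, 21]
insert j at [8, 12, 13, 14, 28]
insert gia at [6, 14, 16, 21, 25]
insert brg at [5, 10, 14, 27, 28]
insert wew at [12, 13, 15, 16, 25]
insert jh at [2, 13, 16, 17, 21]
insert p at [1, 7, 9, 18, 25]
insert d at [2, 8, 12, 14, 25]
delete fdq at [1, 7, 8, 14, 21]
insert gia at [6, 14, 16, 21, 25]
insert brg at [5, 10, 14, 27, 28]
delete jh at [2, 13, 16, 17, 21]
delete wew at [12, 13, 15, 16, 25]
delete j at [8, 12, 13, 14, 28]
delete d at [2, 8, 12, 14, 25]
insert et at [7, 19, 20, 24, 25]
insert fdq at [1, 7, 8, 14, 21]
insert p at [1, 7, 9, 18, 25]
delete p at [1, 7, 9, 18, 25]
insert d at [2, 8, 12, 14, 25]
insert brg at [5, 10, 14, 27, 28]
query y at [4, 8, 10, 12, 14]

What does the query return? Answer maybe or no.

Answer: no

Derivation:
Step 1: insert et at [7, 19, 20, 24, 25] -> counters=[0,0,0,0,0,0,0,1,0,0,0,0,0,0,0,0,0,0,0,1,1,0,0,0,1,1,0,0,0]
Step 2: insert fdq at [1, 7, 8, 14, 21] -> counters=[0,1,0,0,0,0,0,2,1,0,0,0,0,0,1,0,0,0,0,1,1,1,0,0,1,1,0,0,0]
Step 3: insert j at [8, 12, 13, 14, 28] -> counters=[0,1,0,0,0,0,0,2,2,0,0,0,1,1,2,0,0,0,0,1,1,1,0,0,1,1,0,0,1]
Step 4: insert gia at [6, 14, 16, 21, 25] -> counters=[0,1,0,0,0,0,1,2,2,0,0,0,1,1,3,0,1,0,0,1,1,2,0,0,1,2,0,0,1]
Step 5: insert brg at [5, 10, 14, 27, 28] -> counters=[0,1,0,0,0,1,1,2,2,0,1,0,1,1,4,0,1,0,0,1,1,2,0,0,1,2,0,1,2]
Step 6: insert wew at [12, 13, 15, 16, 25] -> counters=[0,1,0,0,0,1,1,2,2,0,1,0,2,2,4,1,2,0,0,1,1,2,0,0,1,3,0,1,2]
Step 7: insert jh at [2, 13, 16, 17, 21] -> counters=[0,1,1,0,0,1,1,2,2,0,1,0,2,3,4,1,3,1,0,1,1,3,0,0,1,3,0,1,2]
Step 8: insert p at [1, 7, 9, 18, 25] -> counters=[0,2,1,0,0,1,1,3,2,1,1,0,2,3,4,1,3,1,1,1,1,3,0,0,1,4,0,1,2]
Step 9: insert d at [2, 8, 12, 14, 25] -> counters=[0,2,2,0,0,1,1,3,3,1,1,0,3,3,5,1,3,1,1,1,1,3,0,0,1,5,0,1,2]
Step 10: delete fdq at [1, 7, 8, 14, 21] -> counters=[0,1,2,0,0,1,1,2,2,1,1,0,3,3,4,1,3,1,1,1,1,2,0,0,1,5,0,1,2]
Step 11: insert gia at [6, 14, 16, 21, 25] -> counters=[0,1,2,0,0,1,2,2,2,1,1,0,3,3,5,1,4,1,1,1,1,3,0,0,1,6,0,1,2]
Step 12: insert brg at [5, 10, 14, 27, 28] -> counters=[0,1,2,0,0,2,2,2,2,1,2,0,3,3,6,1,4,1,1,1,1,3,0,0,1,6,0,2,3]
Step 13: delete jh at [2, 13, 16, 17, 21] -> counters=[0,1,1,0,0,2,2,2,2,1,2,0,3,2,6,1,3,0,1,1,1,2,0,0,1,6,0,2,3]
Step 14: delete wew at [12, 13, 15, 16, 25] -> counters=[0,1,1,0,0,2,2,2,2,1,2,0,2,1,6,0,2,0,1,1,1,2,0,0,1,5,0,2,3]
Step 15: delete j at [8, 12, 13, 14, 28] -> counters=[0,1,1,0,0,2,2,2,1,1,2,0,1,0,5,0,2,0,1,1,1,2,0,0,1,5,0,2,2]
Step 16: delete d at [2, 8, 12, 14, 25] -> counters=[0,1,0,0,0,2,2,2,0,1,2,0,0,0,4,0,2,0,1,1,1,2,0,0,1,4,0,2,2]
Step 17: insert et at [7, 19, 20, 24, 25] -> counters=[0,1,0,0,0,2,2,3,0,1,2,0,0,0,4,0,2,0,1,2,2,2,0,0,2,5,0,2,2]
Step 18: insert fdq at [1, 7, 8, 14, 21] -> counters=[0,2,0,0,0,2,2,4,1,1,2,0,0,0,5,0,2,0,1,2,2,3,0,0,2,5,0,2,2]
Step 19: insert p at [1, 7, 9, 18, 25] -> counters=[0,3,0,0,0,2,2,5,1,2,2,0,0,0,5,0,2,0,2,2,2,3,0,0,2,6,0,2,2]
Step 20: delete p at [1, 7, 9, 18, 25] -> counters=[0,2,0,0,0,2,2,4,1,1,2,0,0,0,5,0,2,0,1,2,2,3,0,0,2,5,0,2,2]
Step 21: insert d at [2, 8, 12, 14, 25] -> counters=[0,2,1,0,0,2,2,4,2,1,2,0,1,0,6,0,2,0,1,2,2,3,0,0,2,6,0,2,2]
Step 22: insert brg at [5, 10, 14, 27, 28] -> counters=[0,2,1,0,0,3,2,4,2,1,3,0,1,0,7,0,2,0,1,2,2,3,0,0,2,6,0,3,3]
Query y: check counters[4]=0 counters[8]=2 counters[10]=3 counters[12]=1 counters[14]=7 -> no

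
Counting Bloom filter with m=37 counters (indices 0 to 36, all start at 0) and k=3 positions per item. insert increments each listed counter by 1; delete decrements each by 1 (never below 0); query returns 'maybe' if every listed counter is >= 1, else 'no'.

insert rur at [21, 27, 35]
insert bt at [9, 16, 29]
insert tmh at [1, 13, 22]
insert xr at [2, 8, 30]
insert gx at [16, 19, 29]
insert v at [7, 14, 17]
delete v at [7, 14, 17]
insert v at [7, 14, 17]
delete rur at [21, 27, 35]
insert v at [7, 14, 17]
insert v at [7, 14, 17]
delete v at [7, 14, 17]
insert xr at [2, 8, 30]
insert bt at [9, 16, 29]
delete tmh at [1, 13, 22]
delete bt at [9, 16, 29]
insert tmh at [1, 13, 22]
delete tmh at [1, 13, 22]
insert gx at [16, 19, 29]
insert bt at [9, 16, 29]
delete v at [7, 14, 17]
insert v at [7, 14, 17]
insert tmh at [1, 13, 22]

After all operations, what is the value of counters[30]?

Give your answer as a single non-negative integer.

Step 1: insert rur at [21, 27, 35] -> counters=[0,0,0,0,0,0,0,0,0,0,0,0,0,0,0,0,0,0,0,0,0,1,0,0,0,0,0,1,0,0,0,0,0,0,0,1,0]
Step 2: insert bt at [9, 16, 29] -> counters=[0,0,0,0,0,0,0,0,0,1,0,0,0,0,0,0,1,0,0,0,0,1,0,0,0,0,0,1,0,1,0,0,0,0,0,1,0]
Step 3: insert tmh at [1, 13, 22] -> counters=[0,1,0,0,0,0,0,0,0,1,0,0,0,1,0,0,1,0,0,0,0,1,1,0,0,0,0,1,0,1,0,0,0,0,0,1,0]
Step 4: insert xr at [2, 8, 30] -> counters=[0,1,1,0,0,0,0,0,1,1,0,0,0,1,0,0,1,0,0,0,0,1,1,0,0,0,0,1,0,1,1,0,0,0,0,1,0]
Step 5: insert gx at [16, 19, 29] -> counters=[0,1,1,0,0,0,0,0,1,1,0,0,0,1,0,0,2,0,0,1,0,1,1,0,0,0,0,1,0,2,1,0,0,0,0,1,0]
Step 6: insert v at [7, 14, 17] -> counters=[0,1,1,0,0,0,0,1,1,1,0,0,0,1,1,0,2,1,0,1,0,1,1,0,0,0,0,1,0,2,1,0,0,0,0,1,0]
Step 7: delete v at [7, 14, 17] -> counters=[0,1,1,0,0,0,0,0,1,1,0,0,0,1,0,0,2,0,0,1,0,1,1,0,0,0,0,1,0,2,1,0,0,0,0,1,0]
Step 8: insert v at [7, 14, 17] -> counters=[0,1,1,0,0,0,0,1,1,1,0,0,0,1,1,0,2,1,0,1,0,1,1,0,0,0,0,1,0,2,1,0,0,0,0,1,0]
Step 9: delete rur at [21, 27, 35] -> counters=[0,1,1,0,0,0,0,1,1,1,0,0,0,1,1,0,2,1,0,1,0,0,1,0,0,0,0,0,0,2,1,0,0,0,0,0,0]
Step 10: insert v at [7, 14, 17] -> counters=[0,1,1,0,0,0,0,2,1,1,0,0,0,1,2,0,2,2,0,1,0,0,1,0,0,0,0,0,0,2,1,0,0,0,0,0,0]
Step 11: insert v at [7, 14, 17] -> counters=[0,1,1,0,0,0,0,3,1,1,0,0,0,1,3,0,2,3,0,1,0,0,1,0,0,0,0,0,0,2,1,0,0,0,0,0,0]
Step 12: delete v at [7, 14, 17] -> counters=[0,1,1,0,0,0,0,2,1,1,0,0,0,1,2,0,2,2,0,1,0,0,1,0,0,0,0,0,0,2,1,0,0,0,0,0,0]
Step 13: insert xr at [2, 8, 30] -> counters=[0,1,2,0,0,0,0,2,2,1,0,0,0,1,2,0,2,2,0,1,0,0,1,0,0,0,0,0,0,2,2,0,0,0,0,0,0]
Step 14: insert bt at [9, 16, 29] -> counters=[0,1,2,0,0,0,0,2,2,2,0,0,0,1,2,0,3,2,0,1,0,0,1,0,0,0,0,0,0,3,2,0,0,0,0,0,0]
Step 15: delete tmh at [1, 13, 22] -> counters=[0,0,2,0,0,0,0,2,2,2,0,0,0,0,2,0,3,2,0,1,0,0,0,0,0,0,0,0,0,3,2,0,0,0,0,0,0]
Step 16: delete bt at [9, 16, 29] -> counters=[0,0,2,0,0,0,0,2,2,1,0,0,0,0,2,0,2,2,0,1,0,0,0,0,0,0,0,0,0,2,2,0,0,0,0,0,0]
Step 17: insert tmh at [1, 13, 22] -> counters=[0,1,2,0,0,0,0,2,2,1,0,0,0,1,2,0,2,2,0,1,0,0,1,0,0,0,0,0,0,2,2,0,0,0,0,0,0]
Step 18: delete tmh at [1, 13, 22] -> counters=[0,0,2,0,0,0,0,2,2,1,0,0,0,0,2,0,2,2,0,1,0,0,0,0,0,0,0,0,0,2,2,0,0,0,0,0,0]
Step 19: insert gx at [16, 19, 29] -> counters=[0,0,2,0,0,0,0,2,2,1,0,0,0,0,2,0,3,2,0,2,0,0,0,0,0,0,0,0,0,3,2,0,0,0,0,0,0]
Step 20: insert bt at [9, 16, 29] -> counters=[0,0,2,0,0,0,0,2,2,2,0,0,0,0,2,0,4,2,0,2,0,0,0,0,0,0,0,0,0,4,2,0,0,0,0,0,0]
Step 21: delete v at [7, 14, 17] -> counters=[0,0,2,0,0,0,0,1,2,2,0,0,0,0,1,0,4,1,0,2,0,0,0,0,0,0,0,0,0,4,2,0,0,0,0,0,0]
Step 22: insert v at [7, 14, 17] -> counters=[0,0,2,0,0,0,0,2,2,2,0,0,0,0,2,0,4,2,0,2,0,0,0,0,0,0,0,0,0,4,2,0,0,0,0,0,0]
Step 23: insert tmh at [1, 13, 22] -> counters=[0,1,2,0,0,0,0,2,2,2,0,0,0,1,2,0,4,2,0,2,0,0,1,0,0,0,0,0,0,4,2,0,0,0,0,0,0]
Final counters=[0,1,2,0,0,0,0,2,2,2,0,0,0,1,2,0,4,2,0,2,0,0,1,0,0,0,0,0,0,4,2,0,0,0,0,0,0] -> counters[30]=2

Answer: 2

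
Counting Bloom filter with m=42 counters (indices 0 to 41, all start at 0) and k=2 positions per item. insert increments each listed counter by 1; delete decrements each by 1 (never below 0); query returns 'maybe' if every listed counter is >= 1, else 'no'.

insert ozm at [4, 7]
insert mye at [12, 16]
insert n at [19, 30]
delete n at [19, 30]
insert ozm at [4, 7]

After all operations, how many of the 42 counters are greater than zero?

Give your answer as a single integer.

Step 1: insert ozm at [4, 7] -> counters=[0,0,0,0,1,0,0,1,0,0,0,0,0,0,0,0,0,0,0,0,0,0,0,0,0,0,0,0,0,0,0,0,0,0,0,0,0,0,0,0,0,0]
Step 2: insert mye at [12, 16] -> counters=[0,0,0,0,1,0,0,1,0,0,0,0,1,0,0,0,1,0,0,0,0,0,0,0,0,0,0,0,0,0,0,0,0,0,0,0,0,0,0,0,0,0]
Step 3: insert n at [19, 30] -> counters=[0,0,0,0,1,0,0,1,0,0,0,0,1,0,0,0,1,0,0,1,0,0,0,0,0,0,0,0,0,0,1,0,0,0,0,0,0,0,0,0,0,0]
Step 4: delete n at [19, 30] -> counters=[0,0,0,0,1,0,0,1,0,0,0,0,1,0,0,0,1,0,0,0,0,0,0,0,0,0,0,0,0,0,0,0,0,0,0,0,0,0,0,0,0,0]
Step 5: insert ozm at [4, 7] -> counters=[0,0,0,0,2,0,0,2,0,0,0,0,1,0,0,0,1,0,0,0,0,0,0,0,0,0,0,0,0,0,0,0,0,0,0,0,0,0,0,0,0,0]
Final counters=[0,0,0,0,2,0,0,2,0,0,0,0,1,0,0,0,1,0,0,0,0,0,0,0,0,0,0,0,0,0,0,0,0,0,0,0,0,0,0,0,0,0] -> 4 nonzero

Answer: 4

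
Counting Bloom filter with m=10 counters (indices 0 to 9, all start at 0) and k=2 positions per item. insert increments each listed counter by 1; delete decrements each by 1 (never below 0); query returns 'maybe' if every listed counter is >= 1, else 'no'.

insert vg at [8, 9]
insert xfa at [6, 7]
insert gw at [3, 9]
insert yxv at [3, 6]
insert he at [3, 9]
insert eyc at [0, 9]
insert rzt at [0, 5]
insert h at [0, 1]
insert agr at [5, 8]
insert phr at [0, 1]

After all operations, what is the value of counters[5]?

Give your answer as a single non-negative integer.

Step 1: insert vg at [8, 9] -> counters=[0,0,0,0,0,0,0,0,1,1]
Step 2: insert xfa at [6, 7] -> counters=[0,0,0,0,0,0,1,1,1,1]
Step 3: insert gw at [3, 9] -> counters=[0,0,0,1,0,0,1,1,1,2]
Step 4: insert yxv at [3, 6] -> counters=[0,0,0,2,0,0,2,1,1,2]
Step 5: insert he at [3, 9] -> counters=[0,0,0,3,0,0,2,1,1,3]
Step 6: insert eyc at [0, 9] -> counters=[1,0,0,3,0,0,2,1,1,4]
Step 7: insert rzt at [0, 5] -> counters=[2,0,0,3,0,1,2,1,1,4]
Step 8: insert h at [0, 1] -> counters=[3,1,0,3,0,1,2,1,1,4]
Step 9: insert agr at [5, 8] -> counters=[3,1,0,3,0,2,2,1,2,4]
Step 10: insert phr at [0, 1] -> counters=[4,2,0,3,0,2,2,1,2,4]
Final counters=[4,2,0,3,0,2,2,1,2,4] -> counters[5]=2

Answer: 2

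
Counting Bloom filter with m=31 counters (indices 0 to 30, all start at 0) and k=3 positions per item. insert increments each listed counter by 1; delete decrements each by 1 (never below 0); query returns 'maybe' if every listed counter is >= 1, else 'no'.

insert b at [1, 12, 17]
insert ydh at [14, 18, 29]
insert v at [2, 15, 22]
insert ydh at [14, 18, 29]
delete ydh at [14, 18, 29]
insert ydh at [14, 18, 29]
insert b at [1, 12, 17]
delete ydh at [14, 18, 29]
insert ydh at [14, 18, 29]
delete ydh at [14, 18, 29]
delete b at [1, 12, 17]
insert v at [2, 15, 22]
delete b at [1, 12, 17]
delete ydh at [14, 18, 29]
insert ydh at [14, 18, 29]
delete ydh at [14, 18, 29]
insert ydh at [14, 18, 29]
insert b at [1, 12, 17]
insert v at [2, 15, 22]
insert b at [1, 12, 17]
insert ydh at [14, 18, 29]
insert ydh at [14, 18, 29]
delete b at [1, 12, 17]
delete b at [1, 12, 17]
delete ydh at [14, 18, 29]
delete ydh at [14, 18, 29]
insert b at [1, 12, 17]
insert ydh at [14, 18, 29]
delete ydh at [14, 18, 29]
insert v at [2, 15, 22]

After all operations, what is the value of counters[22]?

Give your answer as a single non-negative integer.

Step 1: insert b at [1, 12, 17] -> counters=[0,1,0,0,0,0,0,0,0,0,0,0,1,0,0,0,0,1,0,0,0,0,0,0,0,0,0,0,0,0,0]
Step 2: insert ydh at [14, 18, 29] -> counters=[0,1,0,0,0,0,0,0,0,0,0,0,1,0,1,0,0,1,1,0,0,0,0,0,0,0,0,0,0,1,0]
Step 3: insert v at [2, 15, 22] -> counters=[0,1,1,0,0,0,0,0,0,0,0,0,1,0,1,1,0,1,1,0,0,0,1,0,0,0,0,0,0,1,0]
Step 4: insert ydh at [14, 18, 29] -> counters=[0,1,1,0,0,0,0,0,0,0,0,0,1,0,2,1,0,1,2,0,0,0,1,0,0,0,0,0,0,2,0]
Step 5: delete ydh at [14, 18, 29] -> counters=[0,1,1,0,0,0,0,0,0,0,0,0,1,0,1,1,0,1,1,0,0,0,1,0,0,0,0,0,0,1,0]
Step 6: insert ydh at [14, 18, 29] -> counters=[0,1,1,0,0,0,0,0,0,0,0,0,1,0,2,1,0,1,2,0,0,0,1,0,0,0,0,0,0,2,0]
Step 7: insert b at [1, 12, 17] -> counters=[0,2,1,0,0,0,0,0,0,0,0,0,2,0,2,1,0,2,2,0,0,0,1,0,0,0,0,0,0,2,0]
Step 8: delete ydh at [14, 18, 29] -> counters=[0,2,1,0,0,0,0,0,0,0,0,0,2,0,1,1,0,2,1,0,0,0,1,0,0,0,0,0,0,1,0]
Step 9: insert ydh at [14, 18, 29] -> counters=[0,2,1,0,0,0,0,0,0,0,0,0,2,0,2,1,0,2,2,0,0,0,1,0,0,0,0,0,0,2,0]
Step 10: delete ydh at [14, 18, 29] -> counters=[0,2,1,0,0,0,0,0,0,0,0,0,2,0,1,1,0,2,1,0,0,0,1,0,0,0,0,0,0,1,0]
Step 11: delete b at [1, 12, 17] -> counters=[0,1,1,0,0,0,0,0,0,0,0,0,1,0,1,1,0,1,1,0,0,0,1,0,0,0,0,0,0,1,0]
Step 12: insert v at [2, 15, 22] -> counters=[0,1,2,0,0,0,0,0,0,0,0,0,1,0,1,2,0,1,1,0,0,0,2,0,0,0,0,0,0,1,0]
Step 13: delete b at [1, 12, 17] -> counters=[0,0,2,0,0,0,0,0,0,0,0,0,0,0,1,2,0,0,1,0,0,0,2,0,0,0,0,0,0,1,0]
Step 14: delete ydh at [14, 18, 29] -> counters=[0,0,2,0,0,0,0,0,0,0,0,0,0,0,0,2,0,0,0,0,0,0,2,0,0,0,0,0,0,0,0]
Step 15: insert ydh at [14, 18, 29] -> counters=[0,0,2,0,0,0,0,0,0,0,0,0,0,0,1,2,0,0,1,0,0,0,2,0,0,0,0,0,0,1,0]
Step 16: delete ydh at [14, 18, 29] -> counters=[0,0,2,0,0,0,0,0,0,0,0,0,0,0,0,2,0,0,0,0,0,0,2,0,0,0,0,0,0,0,0]
Step 17: insert ydh at [14, 18, 29] -> counters=[0,0,2,0,0,0,0,0,0,0,0,0,0,0,1,2,0,0,1,0,0,0,2,0,0,0,0,0,0,1,0]
Step 18: insert b at [1, 12, 17] -> counters=[0,1,2,0,0,0,0,0,0,0,0,0,1,0,1,2,0,1,1,0,0,0,2,0,0,0,0,0,0,1,0]
Step 19: insert v at [2, 15, 22] -> counters=[0,1,3,0,0,0,0,0,0,0,0,0,1,0,1,3,0,1,1,0,0,0,3,0,0,0,0,0,0,1,0]
Step 20: insert b at [1, 12, 17] -> counters=[0,2,3,0,0,0,0,0,0,0,0,0,2,0,1,3,0,2,1,0,0,0,3,0,0,0,0,0,0,1,0]
Step 21: insert ydh at [14, 18, 29] -> counters=[0,2,3,0,0,0,0,0,0,0,0,0,2,0,2,3,0,2,2,0,0,0,3,0,0,0,0,0,0,2,0]
Step 22: insert ydh at [14, 18, 29] -> counters=[0,2,3,0,0,0,0,0,0,0,0,0,2,0,3,3,0,2,3,0,0,0,3,0,0,0,0,0,0,3,0]
Step 23: delete b at [1, 12, 17] -> counters=[0,1,3,0,0,0,0,0,0,0,0,0,1,0,3,3,0,1,3,0,0,0,3,0,0,0,0,0,0,3,0]
Step 24: delete b at [1, 12, 17] -> counters=[0,0,3,0,0,0,0,0,0,0,0,0,0,0,3,3,0,0,3,0,0,0,3,0,0,0,0,0,0,3,0]
Step 25: delete ydh at [14, 18, 29] -> counters=[0,0,3,0,0,0,0,0,0,0,0,0,0,0,2,3,0,0,2,0,0,0,3,0,0,0,0,0,0,2,0]
Step 26: delete ydh at [14, 18, 29] -> counters=[0,0,3,0,0,0,0,0,0,0,0,0,0,0,1,3,0,0,1,0,0,0,3,0,0,0,0,0,0,1,0]
Step 27: insert b at [1, 12, 17] -> counters=[0,1,3,0,0,0,0,0,0,0,0,0,1,0,1,3,0,1,1,0,0,0,3,0,0,0,0,0,0,1,0]
Step 28: insert ydh at [14, 18, 29] -> counters=[0,1,3,0,0,0,0,0,0,0,0,0,1,0,2,3,0,1,2,0,0,0,3,0,0,0,0,0,0,2,0]
Step 29: delete ydh at [14, 18, 29] -> counters=[0,1,3,0,0,0,0,0,0,0,0,0,1,0,1,3,0,1,1,0,0,0,3,0,0,0,0,0,0,1,0]
Step 30: insert v at [2, 15, 22] -> counters=[0,1,4,0,0,0,0,0,0,0,0,0,1,0,1,4,0,1,1,0,0,0,4,0,0,0,0,0,0,1,0]
Final counters=[0,1,4,0,0,0,0,0,0,0,0,0,1,0,1,4,0,1,1,0,0,0,4,0,0,0,0,0,0,1,0] -> counters[22]=4

Answer: 4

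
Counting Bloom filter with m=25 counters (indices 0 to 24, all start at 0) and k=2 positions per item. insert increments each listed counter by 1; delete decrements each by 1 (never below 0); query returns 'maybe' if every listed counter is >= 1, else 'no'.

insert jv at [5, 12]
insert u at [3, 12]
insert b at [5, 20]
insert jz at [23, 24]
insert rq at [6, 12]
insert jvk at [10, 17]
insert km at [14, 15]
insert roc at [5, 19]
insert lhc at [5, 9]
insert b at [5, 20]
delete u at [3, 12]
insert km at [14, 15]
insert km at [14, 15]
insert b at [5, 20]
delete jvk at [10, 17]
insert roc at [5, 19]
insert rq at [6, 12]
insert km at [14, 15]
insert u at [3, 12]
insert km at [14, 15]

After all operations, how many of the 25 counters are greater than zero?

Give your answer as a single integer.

Answer: 11

Derivation:
Step 1: insert jv at [5, 12] -> counters=[0,0,0,0,0,1,0,0,0,0,0,0,1,0,0,0,0,0,0,0,0,0,0,0,0]
Step 2: insert u at [3, 12] -> counters=[0,0,0,1,0,1,0,0,0,0,0,0,2,0,0,0,0,0,0,0,0,0,0,0,0]
Step 3: insert b at [5, 20] -> counters=[0,0,0,1,0,2,0,0,0,0,0,0,2,0,0,0,0,0,0,0,1,0,0,0,0]
Step 4: insert jz at [23, 24] -> counters=[0,0,0,1,0,2,0,0,0,0,0,0,2,0,0,0,0,0,0,0,1,0,0,1,1]
Step 5: insert rq at [6, 12] -> counters=[0,0,0,1,0,2,1,0,0,0,0,0,3,0,0,0,0,0,0,0,1,0,0,1,1]
Step 6: insert jvk at [10, 17] -> counters=[0,0,0,1,0,2,1,0,0,0,1,0,3,0,0,0,0,1,0,0,1,0,0,1,1]
Step 7: insert km at [14, 15] -> counters=[0,0,0,1,0,2,1,0,0,0,1,0,3,0,1,1,0,1,0,0,1,0,0,1,1]
Step 8: insert roc at [5, 19] -> counters=[0,0,0,1,0,3,1,0,0,0,1,0,3,0,1,1,0,1,0,1,1,0,0,1,1]
Step 9: insert lhc at [5, 9] -> counters=[0,0,0,1,0,4,1,0,0,1,1,0,3,0,1,1,0,1,0,1,1,0,0,1,1]
Step 10: insert b at [5, 20] -> counters=[0,0,0,1,0,5,1,0,0,1,1,0,3,0,1,1,0,1,0,1,2,0,0,1,1]
Step 11: delete u at [3, 12] -> counters=[0,0,0,0,0,5,1,0,0,1,1,0,2,0,1,1,0,1,0,1,2,0,0,1,1]
Step 12: insert km at [14, 15] -> counters=[0,0,0,0,0,5,1,0,0,1,1,0,2,0,2,2,0,1,0,1,2,0,0,1,1]
Step 13: insert km at [14, 15] -> counters=[0,0,0,0,0,5,1,0,0,1,1,0,2,0,3,3,0,1,0,1,2,0,0,1,1]
Step 14: insert b at [5, 20] -> counters=[0,0,0,0,0,6,1,0,0,1,1,0,2,0,3,3,0,1,0,1,3,0,0,1,1]
Step 15: delete jvk at [10, 17] -> counters=[0,0,0,0,0,6,1,0,0,1,0,0,2,0,3,3,0,0,0,1,3,0,0,1,1]
Step 16: insert roc at [5, 19] -> counters=[0,0,0,0,0,7,1,0,0,1,0,0,2,0,3,3,0,0,0,2,3,0,0,1,1]
Step 17: insert rq at [6, 12] -> counters=[0,0,0,0,0,7,2,0,0,1,0,0,3,0,3,3,0,0,0,2,3,0,0,1,1]
Step 18: insert km at [14, 15] -> counters=[0,0,0,0,0,7,2,0,0,1,0,0,3,0,4,4,0,0,0,2,3,0,0,1,1]
Step 19: insert u at [3, 12] -> counters=[0,0,0,1,0,7,2,0,0,1,0,0,4,0,4,4,0,0,0,2,3,0,0,1,1]
Step 20: insert km at [14, 15] -> counters=[0,0,0,1,0,7,2,0,0,1,0,0,4,0,5,5,0,0,0,2,3,0,0,1,1]
Final counters=[0,0,0,1,0,7,2,0,0,1,0,0,4,0,5,5,0,0,0,2,3,0,0,1,1] -> 11 nonzero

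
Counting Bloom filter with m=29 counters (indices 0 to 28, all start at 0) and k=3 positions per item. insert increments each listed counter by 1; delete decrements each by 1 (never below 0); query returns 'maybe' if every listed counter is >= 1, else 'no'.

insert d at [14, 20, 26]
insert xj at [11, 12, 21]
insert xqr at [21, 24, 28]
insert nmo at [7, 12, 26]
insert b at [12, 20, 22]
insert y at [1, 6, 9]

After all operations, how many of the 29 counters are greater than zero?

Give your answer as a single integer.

Step 1: insert d at [14, 20, 26] -> counters=[0,0,0,0,0,0,0,0,0,0,0,0,0,0,1,0,0,0,0,0,1,0,0,0,0,0,1,0,0]
Step 2: insert xj at [11, 12, 21] -> counters=[0,0,0,0,0,0,0,0,0,0,0,1,1,0,1,0,0,0,0,0,1,1,0,0,0,0,1,0,0]
Step 3: insert xqr at [21, 24, 28] -> counters=[0,0,0,0,0,0,0,0,0,0,0,1,1,0,1,0,0,0,0,0,1,2,0,0,1,0,1,0,1]
Step 4: insert nmo at [7, 12, 26] -> counters=[0,0,0,0,0,0,0,1,0,0,0,1,2,0,1,0,0,0,0,0,1,2,0,0,1,0,2,0,1]
Step 5: insert b at [12, 20, 22] -> counters=[0,0,0,0,0,0,0,1,0,0,0,1,3,0,1,0,0,0,0,0,2,2,1,0,1,0,2,0,1]
Step 6: insert y at [1, 6, 9] -> counters=[0,1,0,0,0,0,1,1,0,1,0,1,3,0,1,0,0,0,0,0,2,2,1,0,1,0,2,0,1]
Final counters=[0,1,0,0,0,0,1,1,0,1,0,1,3,0,1,0,0,0,0,0,2,2,1,0,1,0,2,0,1] -> 13 nonzero

Answer: 13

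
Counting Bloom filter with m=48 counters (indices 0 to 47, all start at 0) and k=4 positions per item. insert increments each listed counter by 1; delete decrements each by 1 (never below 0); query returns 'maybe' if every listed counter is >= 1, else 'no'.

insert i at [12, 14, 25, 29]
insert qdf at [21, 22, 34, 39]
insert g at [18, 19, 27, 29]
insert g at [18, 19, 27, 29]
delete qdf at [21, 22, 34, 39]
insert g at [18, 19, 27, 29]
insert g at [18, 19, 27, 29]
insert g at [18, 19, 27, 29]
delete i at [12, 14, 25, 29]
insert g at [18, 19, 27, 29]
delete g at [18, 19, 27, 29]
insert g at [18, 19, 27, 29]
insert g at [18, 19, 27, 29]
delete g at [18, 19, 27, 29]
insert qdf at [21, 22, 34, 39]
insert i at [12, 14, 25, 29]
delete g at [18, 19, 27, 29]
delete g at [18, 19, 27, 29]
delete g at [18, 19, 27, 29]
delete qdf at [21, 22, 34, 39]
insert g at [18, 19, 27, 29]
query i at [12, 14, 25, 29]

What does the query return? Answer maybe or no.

Answer: maybe

Derivation:
Step 1: insert i at [12, 14, 25, 29] -> counters=[0,0,0,0,0,0,0,0,0,0,0,0,1,0,1,0,0,0,0,0,0,0,0,0,0,1,0,0,0,1,0,0,0,0,0,0,0,0,0,0,0,0,0,0,0,0,0,0]
Step 2: insert qdf at [21, 22, 34, 39] -> counters=[0,0,0,0,0,0,0,0,0,0,0,0,1,0,1,0,0,0,0,0,0,1,1,0,0,1,0,0,0,1,0,0,0,0,1,0,0,0,0,1,0,0,0,0,0,0,0,0]
Step 3: insert g at [18, 19, 27, 29] -> counters=[0,0,0,0,0,0,0,0,0,0,0,0,1,0,1,0,0,0,1,1,0,1,1,0,0,1,0,1,0,2,0,0,0,0,1,0,0,0,0,1,0,0,0,0,0,0,0,0]
Step 4: insert g at [18, 19, 27, 29] -> counters=[0,0,0,0,0,0,0,0,0,0,0,0,1,0,1,0,0,0,2,2,0,1,1,0,0,1,0,2,0,3,0,0,0,0,1,0,0,0,0,1,0,0,0,0,0,0,0,0]
Step 5: delete qdf at [21, 22, 34, 39] -> counters=[0,0,0,0,0,0,0,0,0,0,0,0,1,0,1,0,0,0,2,2,0,0,0,0,0,1,0,2,0,3,0,0,0,0,0,0,0,0,0,0,0,0,0,0,0,0,0,0]
Step 6: insert g at [18, 19, 27, 29] -> counters=[0,0,0,0,0,0,0,0,0,0,0,0,1,0,1,0,0,0,3,3,0,0,0,0,0,1,0,3,0,4,0,0,0,0,0,0,0,0,0,0,0,0,0,0,0,0,0,0]
Step 7: insert g at [18, 19, 27, 29] -> counters=[0,0,0,0,0,0,0,0,0,0,0,0,1,0,1,0,0,0,4,4,0,0,0,0,0,1,0,4,0,5,0,0,0,0,0,0,0,0,0,0,0,0,0,0,0,0,0,0]
Step 8: insert g at [18, 19, 27, 29] -> counters=[0,0,0,0,0,0,0,0,0,0,0,0,1,0,1,0,0,0,5,5,0,0,0,0,0,1,0,5,0,6,0,0,0,0,0,0,0,0,0,0,0,0,0,0,0,0,0,0]
Step 9: delete i at [12, 14, 25, 29] -> counters=[0,0,0,0,0,0,0,0,0,0,0,0,0,0,0,0,0,0,5,5,0,0,0,0,0,0,0,5,0,5,0,0,0,0,0,0,0,0,0,0,0,0,0,0,0,0,0,0]
Step 10: insert g at [18, 19, 27, 29] -> counters=[0,0,0,0,0,0,0,0,0,0,0,0,0,0,0,0,0,0,6,6,0,0,0,0,0,0,0,6,0,6,0,0,0,0,0,0,0,0,0,0,0,0,0,0,0,0,0,0]
Step 11: delete g at [18, 19, 27, 29] -> counters=[0,0,0,0,0,0,0,0,0,0,0,0,0,0,0,0,0,0,5,5,0,0,0,0,0,0,0,5,0,5,0,0,0,0,0,0,0,0,0,0,0,0,0,0,0,0,0,0]
Step 12: insert g at [18, 19, 27, 29] -> counters=[0,0,0,0,0,0,0,0,0,0,0,0,0,0,0,0,0,0,6,6,0,0,0,0,0,0,0,6,0,6,0,0,0,0,0,0,0,0,0,0,0,0,0,0,0,0,0,0]
Step 13: insert g at [18, 19, 27, 29] -> counters=[0,0,0,0,0,0,0,0,0,0,0,0,0,0,0,0,0,0,7,7,0,0,0,0,0,0,0,7,0,7,0,0,0,0,0,0,0,0,0,0,0,0,0,0,0,0,0,0]
Step 14: delete g at [18, 19, 27, 29] -> counters=[0,0,0,0,0,0,0,0,0,0,0,0,0,0,0,0,0,0,6,6,0,0,0,0,0,0,0,6,0,6,0,0,0,0,0,0,0,0,0,0,0,0,0,0,0,0,0,0]
Step 15: insert qdf at [21, 22, 34, 39] -> counters=[0,0,0,0,0,0,0,0,0,0,0,0,0,0,0,0,0,0,6,6,0,1,1,0,0,0,0,6,0,6,0,0,0,0,1,0,0,0,0,1,0,0,0,0,0,0,0,0]
Step 16: insert i at [12, 14, 25, 29] -> counters=[0,0,0,0,0,0,0,0,0,0,0,0,1,0,1,0,0,0,6,6,0,1,1,0,0,1,0,6,0,7,0,0,0,0,1,0,0,0,0,1,0,0,0,0,0,0,0,0]
Step 17: delete g at [18, 19, 27, 29] -> counters=[0,0,0,0,0,0,0,0,0,0,0,0,1,0,1,0,0,0,5,5,0,1,1,0,0,1,0,5,0,6,0,0,0,0,1,0,0,0,0,1,0,0,0,0,0,0,0,0]
Step 18: delete g at [18, 19, 27, 29] -> counters=[0,0,0,0,0,0,0,0,0,0,0,0,1,0,1,0,0,0,4,4,0,1,1,0,0,1,0,4,0,5,0,0,0,0,1,0,0,0,0,1,0,0,0,0,0,0,0,0]
Step 19: delete g at [18, 19, 27, 29] -> counters=[0,0,0,0,0,0,0,0,0,0,0,0,1,0,1,0,0,0,3,3,0,1,1,0,0,1,0,3,0,4,0,0,0,0,1,0,0,0,0,1,0,0,0,0,0,0,0,0]
Step 20: delete qdf at [21, 22, 34, 39] -> counters=[0,0,0,0,0,0,0,0,0,0,0,0,1,0,1,0,0,0,3,3,0,0,0,0,0,1,0,3,0,4,0,0,0,0,0,0,0,0,0,0,0,0,0,0,0,0,0,0]
Step 21: insert g at [18, 19, 27, 29] -> counters=[0,0,0,0,0,0,0,0,0,0,0,0,1,0,1,0,0,0,4,4,0,0,0,0,0,1,0,4,0,5,0,0,0,0,0,0,0,0,0,0,0,0,0,0,0,0,0,0]
Query i: check counters[12]=1 counters[14]=1 counters[25]=1 counters[29]=5 -> maybe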